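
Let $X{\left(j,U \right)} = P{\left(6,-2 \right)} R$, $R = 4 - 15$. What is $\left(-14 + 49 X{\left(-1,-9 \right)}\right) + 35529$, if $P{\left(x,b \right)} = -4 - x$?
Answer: $40905$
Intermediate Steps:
$R = -11$ ($R = 4 - 15 = -11$)
$X{\left(j,U \right)} = 110$ ($X{\left(j,U \right)} = \left(-4 - 6\right) \left(-11\right) = \left(-10\right) \left(-11\right) = 110$)
$\left(-14 + 49 X{\left(-1,-9 \right)}\right) + 35529 = \left(-14 + 49 \cdot 110\right) + 35529 = \left(-14 + 5390\right) + 35529 = 5376 + 35529 = 40905$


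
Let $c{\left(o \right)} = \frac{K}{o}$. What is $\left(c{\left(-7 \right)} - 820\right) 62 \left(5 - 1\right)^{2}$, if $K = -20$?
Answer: $- \frac{5674240}{7} \approx -8.1061 \cdot 10^{5}$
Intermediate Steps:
$c{\left(o \right)} = - \frac{20}{o}$
$\left(c{\left(-7 \right)} - 820\right) 62 \left(5 - 1\right)^{2} = \left(- \frac{20}{-7} - 820\right) 62 \left(5 - 1\right)^{2} = \left(\left(-20\right) \left(- \frac{1}{7}\right) - 820\right) 62 \cdot 4^{2} = \left(\frac{20}{7} - 820\right) 62 \cdot 16 = \left(- \frac{5720}{7}\right) 992 = - \frac{5674240}{7}$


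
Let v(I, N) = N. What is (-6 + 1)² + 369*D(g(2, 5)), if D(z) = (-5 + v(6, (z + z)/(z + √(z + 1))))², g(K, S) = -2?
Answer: 101362/25 - 50184*I/25 ≈ 4054.5 - 2007.4*I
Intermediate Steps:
D(z) = (-5 + 2*z/(z + √(1 + z)))² (D(z) = (-5 + (z + z)/(z + √(z + 1)))² = (-5 + (2*z)/(z + √(1 + z)))² = (-5 + 2*z/(z + √(1 + z)))²)
(-6 + 1)² + 369*D(g(2, 5)) = (-6 + 1)² + 369*((3*(-2) + 5*√(1 - 2))²/(-2 + √(1 - 2))²) = (-5)² + 369*((-6 + 5*√(-1))²/(-2 + √(-1))²) = 25 + 369*((-6 + 5*I)²/(-2 + I)²) = 25 + 369*(-6 + 5*I)²/(-2 + I)²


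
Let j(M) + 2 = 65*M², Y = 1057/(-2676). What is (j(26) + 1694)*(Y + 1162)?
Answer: 35461254640/669 ≈ 5.3006e+7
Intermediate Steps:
Y = -1057/2676 (Y = 1057*(-1/2676) = -1057/2676 ≈ -0.39499)
j(M) = -2 + 65*M²
(j(26) + 1694)*(Y + 1162) = ((-2 + 65*26²) + 1694)*(-1057/2676 + 1162) = ((-2 + 65*676) + 1694)*(3108455/2676) = ((-2 + 43940) + 1694)*(3108455/2676) = (43938 + 1694)*(3108455/2676) = 45632*(3108455/2676) = 35461254640/669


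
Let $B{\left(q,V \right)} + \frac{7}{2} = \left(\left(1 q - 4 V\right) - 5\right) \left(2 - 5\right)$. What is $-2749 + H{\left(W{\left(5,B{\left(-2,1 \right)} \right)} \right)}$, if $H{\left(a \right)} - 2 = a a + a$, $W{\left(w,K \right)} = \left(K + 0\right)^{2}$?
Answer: $\frac{12087333}{16} \approx 7.5546 \cdot 10^{5}$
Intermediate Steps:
$B{\left(q,V \right)} = \frac{23}{2} - 3 q + 12 V$ ($B{\left(q,V \right)} = - \frac{7}{2} + \left(\left(1 q - 4 V\right) - 5\right) \left(2 - 5\right) = - \frac{7}{2} + \left(\left(q - 4 V\right) - 5\right) \left(-3\right) = - \frac{7}{2} + \left(-5 + q - 4 V\right) \left(-3\right) = - \frac{7}{2} + \left(15 - 3 q + 12 V\right) = \frac{23}{2} - 3 q + 12 V$)
$W{\left(w,K \right)} = K^{2}$
$H{\left(a \right)} = 2 + a + a^{2}$ ($H{\left(a \right)} = 2 + \left(a a + a\right) = 2 + \left(a^{2} + a\right) = 2 + \left(a + a^{2}\right) = 2 + a + a^{2}$)
$-2749 + H{\left(W{\left(5,B{\left(-2,1 \right)} \right)} \right)} = -2749 + \left(2 + \left(\frac{23}{2} - -6 + 12 \cdot 1\right)^{2} + \left(\left(\frac{23}{2} - -6 + 12 \cdot 1\right)^{2}\right)^{2}\right) = -2749 + \left(2 + \left(\frac{23}{2} + 6 + 12\right)^{2} + \left(\left(\frac{23}{2} + 6 + 12\right)^{2}\right)^{2}\right) = -2749 + \left(2 + \left(\frac{59}{2}\right)^{2} + \left(\left(\frac{59}{2}\right)^{2}\right)^{2}\right) = -2749 + \left(2 + \frac{3481}{4} + \left(\frac{3481}{4}\right)^{2}\right) = -2749 + \left(2 + \frac{3481}{4} + \frac{12117361}{16}\right) = -2749 + \frac{12131317}{16} = \frac{12087333}{16}$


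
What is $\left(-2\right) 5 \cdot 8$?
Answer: $-80$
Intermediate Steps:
$\left(-2\right) 5 \cdot 8 = \left(-10\right) 8 = -80$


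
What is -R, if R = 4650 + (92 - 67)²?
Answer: -5275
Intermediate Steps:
R = 5275 (R = 4650 + 25² = 4650 + 625 = 5275)
-R = -1*5275 = -5275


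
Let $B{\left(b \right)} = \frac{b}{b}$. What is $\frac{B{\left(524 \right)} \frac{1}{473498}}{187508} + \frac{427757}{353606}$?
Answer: $\frac{1726284594745477}{1427035888141832} \approx 1.2097$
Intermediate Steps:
$B{\left(b \right)} = 1$
$\frac{B{\left(524 \right)} \frac{1}{473498}}{187508} + \frac{427757}{353606} = \frac{1 \cdot \frac{1}{473498}}{187508} + \frac{427757}{353606} = 1 \cdot \frac{1}{473498} \cdot \frac{1}{187508} + 427757 \cdot \frac{1}{353606} = \frac{1}{473498} \cdot \frac{1}{187508} + \frac{38887}{32146} = \frac{1}{88784662984} + \frac{38887}{32146} = \frac{1726284594745477}{1427035888141832}$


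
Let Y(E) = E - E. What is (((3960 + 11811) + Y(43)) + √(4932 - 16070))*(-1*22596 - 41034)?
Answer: -1003508730 - 63630*I*√11138 ≈ -1.0035e+9 - 6.7153e+6*I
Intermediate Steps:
Y(E) = 0
(((3960 + 11811) + Y(43)) + √(4932 - 16070))*(-1*22596 - 41034) = (((3960 + 11811) + 0) + √(4932 - 16070))*(-1*22596 - 41034) = ((15771 + 0) + √(-11138))*(-22596 - 41034) = (15771 + I*√11138)*(-63630) = -1003508730 - 63630*I*√11138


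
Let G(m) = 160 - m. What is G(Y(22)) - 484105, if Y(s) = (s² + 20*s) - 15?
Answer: -484854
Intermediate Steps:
Y(s) = -15 + s² + 20*s
G(Y(22)) - 484105 = (160 - (-15 + 22² + 20*22)) - 484105 = (160 - (-15 + 484 + 440)) - 484105 = (160 - 1*909) - 484105 = (160 - 909) - 484105 = -749 - 484105 = -484854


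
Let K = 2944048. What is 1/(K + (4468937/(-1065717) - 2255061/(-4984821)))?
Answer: 65585289897/193085996197668716 ≈ 3.3967e-7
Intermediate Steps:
1/(K + (4468937/(-1065717) - 2255061/(-4984821))) = 1/(2944048 + (4468937/(-1065717) - 2255061/(-4984821))) = 1/(2944048 + (4468937*(-1/1065717) - 2255061*(-1/4984821))) = 1/(2944048 + (-4468937/1065717 + 751687/1661607)) = 1/(2944048 - 245353014340/65585289897) = 1/(193085996197668716/65585289897) = 65585289897/193085996197668716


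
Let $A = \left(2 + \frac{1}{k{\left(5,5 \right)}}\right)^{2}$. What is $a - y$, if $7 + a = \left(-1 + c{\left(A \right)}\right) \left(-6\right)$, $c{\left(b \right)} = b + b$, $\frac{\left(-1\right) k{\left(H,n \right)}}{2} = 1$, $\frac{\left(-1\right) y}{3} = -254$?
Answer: $-790$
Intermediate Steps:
$y = 762$ ($y = \left(-3\right) \left(-254\right) = 762$)
$k{\left(H,n \right)} = -2$ ($k{\left(H,n \right)} = \left(-2\right) 1 = -2$)
$A = \frac{9}{4}$ ($A = \left(2 + \frac{1}{-2}\right)^{2} = \left(2 - \frac{1}{2}\right)^{2} = \left(\frac{3}{2}\right)^{2} = \frac{9}{4} \approx 2.25$)
$c{\left(b \right)} = 2 b$
$a = -28$ ($a = -7 + \left(-1 + 2 \cdot \frac{9}{4}\right) \left(-6\right) = -7 + \left(-1 + \frac{9}{2}\right) \left(-6\right) = -7 + \frac{7}{2} \left(-6\right) = -7 - 21 = -28$)
$a - y = -28 - 762 = -790$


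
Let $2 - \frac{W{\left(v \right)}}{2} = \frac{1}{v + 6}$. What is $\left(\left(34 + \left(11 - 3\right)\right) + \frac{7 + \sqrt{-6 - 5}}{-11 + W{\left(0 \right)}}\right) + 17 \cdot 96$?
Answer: $\frac{36807}{22} - \frac{3 i \sqrt{11}}{22} \approx 1673.0 - 0.45227 i$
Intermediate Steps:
$W{\left(v \right)} = 4 - \frac{2}{6 + v}$ ($W{\left(v \right)} = 4 - \frac{2}{v + 6} = 4 - \frac{2}{6 + v}$)
$\left(\left(34 + \left(11 - 3\right)\right) + \frac{7 + \sqrt{-6 - 5}}{-11 + W{\left(0 \right)}}\right) + 17 \cdot 96 = \left(\left(34 + \left(11 - 3\right)\right) + \frac{7 + \sqrt{-6 - 5}}{-11 + \frac{2 \left(11 + 2 \cdot 0\right)}{6 + 0}}\right) + 17 \cdot 96 = \left(\left(34 + 8\right) + \frac{7 + \sqrt{-6 - 5}}{-11 + \frac{2 \left(11 + 0\right)}{6}}\right) + 1632 = \left(42 + \frac{7 + \sqrt{-11}}{-11 + 2 \cdot \frac{1}{6} \cdot 11}\right) + 1632 = \left(42 + \frac{7 + i \sqrt{11}}{-11 + \frac{11}{3}}\right) + 1632 = \left(42 + \frac{7 + i \sqrt{11}}{- \frac{22}{3}}\right) + 1632 = \left(42 + \left(7 + i \sqrt{11}\right) \left(- \frac{3}{22}\right)\right) + 1632 = \left(42 - \left(\frac{21}{22} + \frac{3 i \sqrt{11}}{22}\right)\right) + 1632 = \left(\frac{903}{22} - \frac{3 i \sqrt{11}}{22}\right) + 1632 = \frac{36807}{22} - \frac{3 i \sqrt{11}}{22}$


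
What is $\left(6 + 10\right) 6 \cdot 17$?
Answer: $1632$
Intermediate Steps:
$\left(6 + 10\right) 6 \cdot 17 = 16 \cdot 6 \cdot 17 = 96 \cdot 17 = 1632$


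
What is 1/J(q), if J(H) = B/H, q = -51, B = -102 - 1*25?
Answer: 51/127 ≈ 0.40157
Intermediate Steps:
B = -127 (B = -102 - 25 = -127)
J(H) = -127/H
1/J(q) = 1/(-127/(-51)) = 1/(-127*(-1/51)) = 1/(127/51) = 51/127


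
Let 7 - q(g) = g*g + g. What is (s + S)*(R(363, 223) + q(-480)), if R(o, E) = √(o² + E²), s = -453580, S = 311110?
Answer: 32755705110 - 142470*√181498 ≈ 3.2695e+10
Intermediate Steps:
R(o, E) = √(E² + o²)
q(g) = 7 - g - g² (q(g) = 7 - (g*g + g) = 7 - (g² + g) = 7 - (g + g²) = 7 + (-g - g²) = 7 - g - g²)
(s + S)*(R(363, 223) + q(-480)) = (-453580 + 311110)*(√(223² + 363²) + (7 - 1*(-480) - 1*(-480)²)) = -142470*(√(49729 + 131769) + (7 + 480 - 1*230400)) = -142470*(√181498 + (7 + 480 - 230400)) = -142470*(√181498 - 229913) = -142470*(-229913 + √181498) = 32755705110 - 142470*√181498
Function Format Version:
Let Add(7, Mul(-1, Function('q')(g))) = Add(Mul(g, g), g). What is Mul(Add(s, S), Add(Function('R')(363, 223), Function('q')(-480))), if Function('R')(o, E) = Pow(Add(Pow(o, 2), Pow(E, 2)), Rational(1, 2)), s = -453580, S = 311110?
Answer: Add(32755705110, Mul(-142470, Pow(181498, Rational(1, 2)))) ≈ 3.2695e+10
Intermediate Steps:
Function('R')(o, E) = Pow(Add(Pow(E, 2), Pow(o, 2)), Rational(1, 2))
Function('q')(g) = Add(7, Mul(-1, g), Mul(-1, Pow(g, 2))) (Function('q')(g) = Add(7, Mul(-1, Add(Mul(g, g), g))) = Add(7, Mul(-1, Add(Pow(g, 2), g))) = Add(7, Mul(-1, Add(g, Pow(g, 2)))) = Add(7, Add(Mul(-1, g), Mul(-1, Pow(g, 2)))) = Add(7, Mul(-1, g), Mul(-1, Pow(g, 2))))
Mul(Add(s, S), Add(Function('R')(363, 223), Function('q')(-480))) = Mul(Add(-453580, 311110), Add(Pow(Add(Pow(223, 2), Pow(363, 2)), Rational(1, 2)), Add(7, Mul(-1, -480), Mul(-1, Pow(-480, 2))))) = Mul(-142470, Add(Pow(Add(49729, 131769), Rational(1, 2)), Add(7, 480, Mul(-1, 230400)))) = Mul(-142470, Add(Pow(181498, Rational(1, 2)), Add(7, 480, -230400))) = Mul(-142470, Add(Pow(181498, Rational(1, 2)), -229913)) = Mul(-142470, Add(-229913, Pow(181498, Rational(1, 2)))) = Add(32755705110, Mul(-142470, Pow(181498, Rational(1, 2))))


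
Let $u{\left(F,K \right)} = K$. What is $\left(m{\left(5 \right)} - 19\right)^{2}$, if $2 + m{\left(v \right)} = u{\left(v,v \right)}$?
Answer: $256$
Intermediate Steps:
$m{\left(v \right)} = -2 + v$
$\left(m{\left(5 \right)} - 19\right)^{2} = \left(\left(-2 + 5\right) - 19\right)^{2} = \left(3 - 19\right)^{2} = \left(-16\right)^{2} = 256$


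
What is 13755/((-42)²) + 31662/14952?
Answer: 37063/3738 ≈ 9.9152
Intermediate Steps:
13755/((-42)²) + 31662/14952 = 13755/1764 + 31662*(1/14952) = 13755*(1/1764) + 5277/2492 = 655/84 + 5277/2492 = 37063/3738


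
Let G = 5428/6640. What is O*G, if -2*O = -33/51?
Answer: 14927/56440 ≈ 0.26448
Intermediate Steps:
G = 1357/1660 (G = 5428*(1/6640) = 1357/1660 ≈ 0.81747)
O = 11/34 (O = -(-33)/(2*51) = -½*(-11/17) = 11/34 ≈ 0.32353)
O*G = (11/34)*(1357/1660) = 14927/56440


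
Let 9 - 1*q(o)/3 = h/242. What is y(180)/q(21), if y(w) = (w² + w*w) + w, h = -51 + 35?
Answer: 2620860/1097 ≈ 2389.1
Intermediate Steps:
h = -16
y(w) = w + 2*w² (y(w) = (w² + w²) + w = 2*w² + w = w + 2*w²)
q(o) = 3291/121 (q(o) = 27 - (-48)/242 = 27 - 3*(-8/121) = 27 + 24/121 = 3291/121)
y(180)/q(21) = (180*(1 + 2*180))/(3291/121) = (180*(1 + 360))*(121/3291) = (180*361)*(121/3291) = 64980*(121/3291) = 2620860/1097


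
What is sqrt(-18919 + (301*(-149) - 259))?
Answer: I*sqrt(64027) ≈ 253.04*I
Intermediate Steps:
sqrt(-18919 + (301*(-149) - 259)) = sqrt(-18919 + (-44849 - 259)) = sqrt(-18919 - 45108) = sqrt(-64027) = I*sqrt(64027)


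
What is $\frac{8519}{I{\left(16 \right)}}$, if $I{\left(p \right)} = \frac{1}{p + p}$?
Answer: $272608$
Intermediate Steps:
$I{\left(p \right)} = \frac{1}{2 p}$
$\frac{8519}{I{\left(16 \right)}} = \frac{8519}{\frac{1}{2} \cdot \frac{1}{16}} = 8519 \frac{1}{\frac{1}{32}} = 8519 \cdot 32 = 272608$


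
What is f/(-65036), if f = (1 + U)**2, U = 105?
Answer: -2809/16259 ≈ -0.17277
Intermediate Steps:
f = 11236 (f = (1 + 105)**2 = 106**2 = 11236)
f/(-65036) = 11236/(-65036) = 11236*(-1/65036) = -2809/16259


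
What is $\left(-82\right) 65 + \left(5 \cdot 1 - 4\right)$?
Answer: $-5329$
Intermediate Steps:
$\left(-82\right) 65 + \left(5 \cdot 1 - 4\right) = -5330 + \left(5 - 4\right) = -5330 + 1 = -5329$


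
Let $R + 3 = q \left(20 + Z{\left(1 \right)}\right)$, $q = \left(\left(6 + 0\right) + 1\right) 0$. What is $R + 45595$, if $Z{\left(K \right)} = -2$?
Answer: $45592$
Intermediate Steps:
$q = 0$ ($q = \left(6 + 1\right) 0 = 7 \cdot 0 = 0$)
$R = -3$ ($R = -3 + 0 \left(20 - 2\right) = -3 + 0 \cdot 18 = -3 + 0 = -3$)
$R + 45595 = -3 + 45595 = 45592$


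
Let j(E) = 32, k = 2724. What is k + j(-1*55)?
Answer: 2756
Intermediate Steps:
k + j(-1*55) = 2724 + 32 = 2756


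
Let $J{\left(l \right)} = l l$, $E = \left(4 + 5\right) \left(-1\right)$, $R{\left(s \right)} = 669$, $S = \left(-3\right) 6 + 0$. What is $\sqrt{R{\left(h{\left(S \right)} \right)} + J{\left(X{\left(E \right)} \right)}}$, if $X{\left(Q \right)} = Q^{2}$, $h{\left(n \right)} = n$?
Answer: $\sqrt{7230} \approx 85.029$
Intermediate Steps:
$S = -18$ ($S = -18 + 0 = -18$)
$E = -9$ ($E = 9 \left(-1\right) = -9$)
$J{\left(l \right)} = l^{2}$
$\sqrt{R{\left(h{\left(S \right)} \right)} + J{\left(X{\left(E \right)} \right)}} = \sqrt{669 + \left(\left(-9\right)^{2}\right)^{2}} = \sqrt{669 + 81^{2}} = \sqrt{669 + 6561} = \sqrt{7230}$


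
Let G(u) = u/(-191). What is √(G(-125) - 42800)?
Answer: 5*I*√62454517/191 ≈ 206.88*I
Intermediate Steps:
G(u) = -u/191 (G(u) = u*(-1/191) = -u/191)
√(G(-125) - 42800) = √(-1/191*(-125) - 42800) = √(125/191 - 42800) = √(-8174675/191) = 5*I*√62454517/191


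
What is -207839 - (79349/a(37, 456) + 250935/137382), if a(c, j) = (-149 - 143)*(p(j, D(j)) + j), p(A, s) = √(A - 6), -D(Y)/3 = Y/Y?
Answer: -24026947571850929/115602968922 - 396745*√2/20195304 ≈ -2.0784e+5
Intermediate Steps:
D(Y) = -3 (D(Y) = -3*Y/Y = -3*1 = -3)
p(A, s) = √(-6 + A)
a(c, j) = -292*j - 292*√(-6 + j) (a(c, j) = (-149 - 143)*(√(-6 + j) + j) = -292*(j + √(-6 + j)) = -292*j - 292*√(-6 + j))
-207839 - (79349/a(37, 456) + 250935/137382) = -207839 - (79349/(-292*456 - 292*√(-6 + 456)) + 250935/137382) = -207839 - (79349/(-133152 - 4380*√2) + 250935*(1/137382)) = -207839 - (79349/(-133152 - 4380*√2) + 83645/45794) = -207839 - (83645/45794 + 79349/(-133152 - 4380*√2)) = -207839 + (-83645/45794 - 79349/(-133152 - 4380*√2)) = -9517862811/45794 - 79349/(-133152 - 4380*√2)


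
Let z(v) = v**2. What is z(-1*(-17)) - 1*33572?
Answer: -33283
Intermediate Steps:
z(-1*(-17)) - 1*33572 = (-1*(-17))**2 - 1*33572 = 17**2 - 33572 = 289 - 33572 = -33283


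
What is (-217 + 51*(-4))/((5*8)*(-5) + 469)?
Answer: -421/269 ≈ -1.5651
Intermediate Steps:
(-217 + 51*(-4))/((5*8)*(-5) + 469) = (-217 - 204)/(40*(-5) + 469) = -421/(-200 + 469) = -421/269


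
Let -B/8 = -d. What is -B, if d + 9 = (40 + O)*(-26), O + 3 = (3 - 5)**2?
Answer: 8600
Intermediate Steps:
O = 1 (O = -3 + (3 - 5)**2 = -3 + (-2)**2 = -3 + 4 = 1)
d = -1075 (d = -9 + (40 + 1)*(-26) = -9 + 41*(-26) = -9 - 1066 = -1075)
B = -8600 (B = -(-8)*(-1075) = -8*1075 = -8600)
-B = -1*(-8600) = 8600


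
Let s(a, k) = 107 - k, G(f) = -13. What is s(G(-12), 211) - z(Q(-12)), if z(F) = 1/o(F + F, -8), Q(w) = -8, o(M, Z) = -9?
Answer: -935/9 ≈ -103.89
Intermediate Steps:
z(F) = -⅑ (z(F) = 1/(-9) = -⅑)
s(G(-12), 211) - z(Q(-12)) = (107 - 1*211) - 1*(-⅑) = (107 - 211) + ⅑ = -104 + ⅑ = -935/9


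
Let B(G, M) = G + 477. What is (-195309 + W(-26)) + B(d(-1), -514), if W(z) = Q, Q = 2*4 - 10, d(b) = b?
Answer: -194835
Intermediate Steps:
B(G, M) = 477 + G
Q = -2 (Q = 8 - 10 = -2)
W(z) = -2
(-195309 + W(-26)) + B(d(-1), -514) = (-195309 - 2) + (477 - 1) = -195311 + 476 = -194835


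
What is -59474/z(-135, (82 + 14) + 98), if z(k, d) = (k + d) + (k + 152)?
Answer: -29737/38 ≈ -782.55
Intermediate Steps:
z(k, d) = 152 + d + 2*k (z(k, d) = (d + k) + (152 + k) = 152 + d + 2*k)
-59474/z(-135, (82 + 14) + 98) = -59474/(152 + ((82 + 14) + 98) + 2*(-135)) = -59474/(152 + (96 + 98) - 270) = -59474/(152 + 194 - 270) = -59474/76 = -59474*1/76 = -29737/38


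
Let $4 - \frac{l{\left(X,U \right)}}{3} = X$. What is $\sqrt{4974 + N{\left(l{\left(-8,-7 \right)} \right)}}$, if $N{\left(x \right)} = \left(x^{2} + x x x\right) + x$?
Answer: $\sqrt{52962} \approx 230.13$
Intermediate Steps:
$l{\left(X,U \right)} = 12 - 3 X$
$N{\left(x \right)} = x + x^{2} + x^{3}$ ($N{\left(x \right)} = \left(x^{2} + x^{2} x\right) + x = \left(x^{2} + x^{3}\right) + x = x + x^{2} + x^{3}$)
$\sqrt{4974 + N{\left(l{\left(-8,-7 \right)} \right)}} = \sqrt{4974 + \left(12 - -24\right) \left(1 + \left(12 - -24\right) + \left(12 - -24\right)^{2}\right)} = \sqrt{4974 + \left(12 + 24\right) \left(1 + \left(12 + 24\right) + \left(12 + 24\right)^{2}\right)} = \sqrt{4974 + 36 \left(1 + 36 + 36^{2}\right)} = \sqrt{4974 + 36 \left(1 + 36 + 1296\right)} = \sqrt{4974 + 36 \cdot 1333} = \sqrt{4974 + 47988} = \sqrt{52962}$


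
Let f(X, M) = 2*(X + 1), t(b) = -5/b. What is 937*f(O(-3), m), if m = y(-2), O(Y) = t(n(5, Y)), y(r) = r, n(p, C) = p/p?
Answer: -7496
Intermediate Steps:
n(p, C) = 1
O(Y) = -5 (O(Y) = -5/1 = -5*1 = -5)
m = -2
f(X, M) = 2 + 2*X (f(X, M) = 2*(1 + X) = 2 + 2*X)
937*f(O(-3), m) = 937*(2 + 2*(-5)) = 937*(2 - 10) = 937*(-8) = -7496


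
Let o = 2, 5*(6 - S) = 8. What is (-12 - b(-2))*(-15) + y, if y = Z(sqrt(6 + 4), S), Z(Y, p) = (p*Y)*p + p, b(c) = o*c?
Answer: 622/5 + 484*sqrt(10)/25 ≈ 185.62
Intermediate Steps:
S = 22/5 (S = 6 - 1/5*8 = 6 - 8/5 = 22/5 ≈ 4.4000)
b(c) = 2*c
Z(Y, p) = p + Y*p**2 (Z(Y, p) = (Y*p)*p + p = Y*p**2 + p = p + Y*p**2)
y = 22/5 + 484*sqrt(10)/25 (y = 22*(1 + sqrt(6 + 4)*(22/5))/5 = 22*(1 + sqrt(10)*(22/5))/5 = 22*(1 + 22*sqrt(10)/5)/5 = 22/5 + 484*sqrt(10)/25 ≈ 65.622)
(-12 - b(-2))*(-15) + y = (-12 - 2*(-2))*(-15) + (22/5 + 484*sqrt(10)/25) = (-12 - 1*(-4))*(-15) + (22/5 + 484*sqrt(10)/25) = (-12 + 4)*(-15) + (22/5 + 484*sqrt(10)/25) = -8*(-15) + (22/5 + 484*sqrt(10)/25) = 120 + (22/5 + 484*sqrt(10)/25) = 622/5 + 484*sqrt(10)/25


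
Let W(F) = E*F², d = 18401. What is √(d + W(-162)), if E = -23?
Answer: I*√585211 ≈ 764.99*I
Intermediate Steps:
W(F) = -23*F²
√(d + W(-162)) = √(18401 - 23*(-162)²) = √(18401 - 23*26244) = √(18401 - 603612) = √(-585211) = I*√585211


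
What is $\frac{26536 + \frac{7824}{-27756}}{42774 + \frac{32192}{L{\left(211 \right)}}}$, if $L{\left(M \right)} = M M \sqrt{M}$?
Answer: $\frac{91499216108643085593082}{147491296555984686581313} - \frac{21991728039396928 \sqrt{211}}{442473889667954059743939} \approx 0.62037$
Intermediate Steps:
$L{\left(M \right)} = M^{\frac{5}{2}}$ ($L{\left(M \right)} = M^{2} \sqrt{M} = M^{\frac{5}{2}}$)
$\frac{26536 + \frac{7824}{-27756}}{42774 + \frac{32192}{L{\left(211 \right)}}} = \frac{26536 + \frac{7824}{-27756}}{42774 + \frac{32192}{211^{\frac{5}{2}}}} = \frac{26536 + 7824 \left(- \frac{1}{27756}\right)}{42774 + \frac{32192}{44521 \sqrt{211}}} = \frac{26536 - \frac{652}{2313}}{42774 + 32192 \frac{\sqrt{211}}{9393931}} = \frac{61377116}{2313 \left(42774 + \frac{32192 \sqrt{211}}{9393931}\right)}$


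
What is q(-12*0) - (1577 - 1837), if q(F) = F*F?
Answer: 260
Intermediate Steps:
q(F) = F²
q(-12*0) - (1577 - 1837) = (-12*0)² - (1577 - 1837) = 0² - 1*(-260) = 0 + 260 = 260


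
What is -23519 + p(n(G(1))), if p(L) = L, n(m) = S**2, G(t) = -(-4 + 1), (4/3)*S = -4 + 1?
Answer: -376223/16 ≈ -23514.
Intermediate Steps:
S = -9/4 (S = 3*(-4 + 1)/4 = (3/4)*(-3) = -9/4 ≈ -2.2500)
G(t) = 3 (G(t) = -1*(-3) = 3)
n(m) = 81/16 (n(m) = (-9/4)**2 = 81/16)
-23519 + p(n(G(1))) = -23519 + 81/16 = -376223/16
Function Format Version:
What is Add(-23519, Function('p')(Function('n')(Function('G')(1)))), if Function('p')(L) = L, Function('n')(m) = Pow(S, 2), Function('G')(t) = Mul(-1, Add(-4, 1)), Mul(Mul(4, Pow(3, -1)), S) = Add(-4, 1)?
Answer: Rational(-376223, 16) ≈ -23514.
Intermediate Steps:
S = Rational(-9, 4) (S = Mul(Rational(3, 4), Add(-4, 1)) = Mul(Rational(3, 4), -3) = Rational(-9, 4) ≈ -2.2500)
Function('G')(t) = 3 (Function('G')(t) = Mul(-1, -3) = 3)
Function('n')(m) = Rational(81, 16) (Function('n')(m) = Pow(Rational(-9, 4), 2) = Rational(81, 16))
Add(-23519, Function('p')(Function('n')(Function('G')(1)))) = Add(-23519, Rational(81, 16)) = Rational(-376223, 16)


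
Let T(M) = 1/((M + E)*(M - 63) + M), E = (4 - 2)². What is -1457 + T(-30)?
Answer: -3479315/2388 ≈ -1457.0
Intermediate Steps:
E = 4 (E = 2² = 4)
T(M) = 1/(M + (-63 + M)*(4 + M)) (T(M) = 1/((M + 4)*(M - 63) + M) = 1/((4 + M)*(-63 + M) + M) = 1/((-63 + M)*(4 + M) + M) = 1/(M + (-63 + M)*(4 + M)))
-1457 + T(-30) = -1457 + 1/(-252 + (-30)² - 58*(-30)) = -1457 + 1/(-252 + 900 + 1740) = -1457 + 1/2388 = -3479315/2388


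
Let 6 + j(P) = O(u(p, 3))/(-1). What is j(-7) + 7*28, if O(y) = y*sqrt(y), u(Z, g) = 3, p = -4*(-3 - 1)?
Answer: 190 - 3*sqrt(3) ≈ 184.80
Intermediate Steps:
p = 16 (p = -4*(-4) = 16)
O(y) = y**(3/2)
j(P) = -6 - 3*sqrt(3) (j(P) = -6 + 3**(3/2)/(-1) = -6 + (3*sqrt(3))*(-1) = -6 - 3*sqrt(3))
j(-7) + 7*28 = (-6 - 3*sqrt(3)) + 7*28 = (-6 - 3*sqrt(3)) + 196 = 190 - 3*sqrt(3)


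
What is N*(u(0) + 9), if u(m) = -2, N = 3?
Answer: 21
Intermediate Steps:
N*(u(0) + 9) = 3*(-2 + 9) = 3*7 = 21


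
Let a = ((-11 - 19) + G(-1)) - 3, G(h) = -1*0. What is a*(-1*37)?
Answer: 1221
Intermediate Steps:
G(h) = 0
a = -33 (a = ((-11 - 19) + 0) - 3 = (-30 + 0) - 3 = -30 - 3 = -33)
a*(-1*37) = -(-33)*37 = -33*(-37) = 1221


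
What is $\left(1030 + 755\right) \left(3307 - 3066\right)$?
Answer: $430185$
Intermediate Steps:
$\left(1030 + 755\right) \left(3307 - 3066\right) = 1785 \cdot 241 = 430185$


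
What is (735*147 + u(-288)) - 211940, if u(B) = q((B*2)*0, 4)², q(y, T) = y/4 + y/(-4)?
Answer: -103895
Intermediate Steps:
q(y, T) = 0 (q(y, T) = y*(¼) + y*(-¼) = y/4 - y/4 = 0)
u(B) = 0 (u(B) = 0² = 0)
(735*147 + u(-288)) - 211940 = (735*147 + 0) - 211940 = (108045 + 0) - 211940 = 108045 - 211940 = -103895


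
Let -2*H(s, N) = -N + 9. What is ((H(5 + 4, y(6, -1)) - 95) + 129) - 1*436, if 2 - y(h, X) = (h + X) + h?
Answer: -411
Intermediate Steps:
y(h, X) = 2 - X - 2*h (y(h, X) = 2 - ((h + X) + h) = 2 - ((X + h) + h) = 2 - (X + 2*h) = 2 + (-X - 2*h) = 2 - X - 2*h)
H(s, N) = -9/2 + N/2 (H(s, N) = -(-N + 9)/2 = -(9 - N)/2 = -9/2 + N/2)
((H(5 + 4, y(6, -1)) - 95) + 129) - 1*436 = (((-9/2 + (2 - 1*(-1) - 2*6)/2) - 95) + 129) - 1*436 = (((-9/2 + (2 + 1 - 12)/2) - 95) + 129) - 436 = (((-9/2 + (½)*(-9)) - 95) + 129) - 436 = (((-9/2 - 9/2) - 95) + 129) - 436 = ((-9 - 95) + 129) - 436 = (-104 + 129) - 436 = 25 - 436 = -411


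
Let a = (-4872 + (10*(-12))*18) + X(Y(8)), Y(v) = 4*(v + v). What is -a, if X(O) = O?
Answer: 6968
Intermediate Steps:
Y(v) = 8*v (Y(v) = 4*(2*v) = 8*v)
a = -6968 (a = (-4872 + (10*(-12))*18) + 8*8 = (-4872 - 120*18) + 64 = (-4872 - 2160) + 64 = -7032 + 64 = -6968)
-a = -1*(-6968) = 6968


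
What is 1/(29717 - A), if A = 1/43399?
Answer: 43399/1289688082 ≈ 3.3651e-5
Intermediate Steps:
A = 1/43399 ≈ 2.3042e-5
1/(29717 - A) = 1/(29717 - 1*1/43399) = 1/(29717 - 1/43399) = 1/(1289688082/43399) = 43399/1289688082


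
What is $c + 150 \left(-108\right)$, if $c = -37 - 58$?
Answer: $-16295$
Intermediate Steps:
$c = -95$
$c + 150 \left(-108\right) = -95 + 150 \left(-108\right) = -95 - 16200 = -16295$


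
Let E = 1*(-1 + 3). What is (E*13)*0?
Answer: 0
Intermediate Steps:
E = 2 (E = 1*2 = 2)
(E*13)*0 = (2*13)*0 = 26*0 = 0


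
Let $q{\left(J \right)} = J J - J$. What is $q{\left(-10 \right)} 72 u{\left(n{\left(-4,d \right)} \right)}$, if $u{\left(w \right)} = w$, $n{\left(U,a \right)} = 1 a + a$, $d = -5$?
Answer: $-79200$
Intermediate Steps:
$n{\left(U,a \right)} = 2 a$ ($n{\left(U,a \right)} = a + a = 2 a$)
$q{\left(J \right)} = J^{2} - J$
$q{\left(-10 \right)} 72 u{\left(n{\left(-4,d \right)} \right)} = - 10 \left(-1 - 10\right) 72 \cdot 2 \left(-5\right) = \left(-10\right) \left(-11\right) 72 \left(-10\right) = 110 \cdot 72 \left(-10\right) = 7920 \left(-10\right) = -79200$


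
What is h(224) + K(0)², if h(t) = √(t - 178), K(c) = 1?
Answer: 1 + √46 ≈ 7.7823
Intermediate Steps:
h(t) = √(-178 + t)
h(224) + K(0)² = √(-178 + 224) + 1² = √46 + 1 = 1 + √46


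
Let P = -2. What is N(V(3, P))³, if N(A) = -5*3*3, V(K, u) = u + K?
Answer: -91125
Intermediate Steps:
V(K, u) = K + u
N(A) = -45 (N(A) = -15*3 = -45)
N(V(3, P))³ = (-45)³ = -91125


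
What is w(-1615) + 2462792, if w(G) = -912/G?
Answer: 209337368/85 ≈ 2.4628e+6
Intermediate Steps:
w(-1615) + 2462792 = -912/(-1615) + 2462792 = -912*(-1/1615) + 2462792 = 48/85 + 2462792 = 209337368/85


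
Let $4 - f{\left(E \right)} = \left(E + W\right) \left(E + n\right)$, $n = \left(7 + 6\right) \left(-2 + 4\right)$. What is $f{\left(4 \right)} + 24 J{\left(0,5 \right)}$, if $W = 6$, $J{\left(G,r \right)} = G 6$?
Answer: $-296$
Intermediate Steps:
$J{\left(G,r \right)} = 6 G$
$n = 26$ ($n = 13 \cdot 2 = 26$)
$f{\left(E \right)} = 4 - \left(6 + E\right) \left(26 + E\right)$ ($f{\left(E \right)} = 4 - \left(E + 6\right) \left(E + 26\right) = 4 - \left(6 + E\right) \left(26 + E\right)$)
$f{\left(4 \right)} + 24 J{\left(0,5 \right)} = \left(-152 - 4^{2} - 128\right) + 24 \cdot 6 \cdot 0 = \left(-152 - 16 - 128\right) + 24 \cdot 0 = \left(-152 - 16 - 128\right) + 0 = -296 + 0 = -296$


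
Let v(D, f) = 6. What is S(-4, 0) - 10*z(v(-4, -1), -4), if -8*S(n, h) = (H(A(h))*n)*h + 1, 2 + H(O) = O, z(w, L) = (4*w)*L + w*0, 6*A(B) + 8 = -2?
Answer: 7679/8 ≈ 959.88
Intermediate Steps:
A(B) = -5/3 (A(B) = -4/3 + (⅙)*(-2) = -4/3 - ⅓ = -5/3)
z(w, L) = 4*L*w (z(w, L) = 4*L*w + 0 = 4*L*w)
H(O) = -2 + O
S(n, h) = -⅛ + 11*h*n/24 (S(n, h) = -(((-2 - 5/3)*n)*h + 1)/8 = -((-11*n/3)*h + 1)/8 = -(-11*h*n/3 + 1)/8 = -(1 - 11*h*n/3)/8 = -⅛ + 11*h*n/24)
S(-4, 0) - 10*z(v(-4, -1), -4) = (-⅛ + (11/24)*0*(-4)) - 40*(-4)*6 = (-⅛ + 0) - 10*(-96) = -⅛ + 960 = 7679/8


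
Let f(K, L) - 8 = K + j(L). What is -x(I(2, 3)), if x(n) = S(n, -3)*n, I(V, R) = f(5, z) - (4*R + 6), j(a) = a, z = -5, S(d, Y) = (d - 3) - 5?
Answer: -180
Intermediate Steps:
S(d, Y) = -8 + d (S(d, Y) = (-3 + d) - 5 = -8 + d)
f(K, L) = 8 + K + L (f(K, L) = 8 + (K + L) = 8 + K + L)
I(V, R) = 2 - 4*R (I(V, R) = (8 + 5 - 5) - (4*R + 6) = 8 - (6 + 4*R) = 8 + (-6 - 4*R) = 2 - 4*R)
x(n) = n*(-8 + n) (x(n) = (-8 + n)*n = n*(-8 + n))
-x(I(2, 3)) = -(2 - 4*3)*(-8 + (2 - 4*3)) = -(2 - 12)*(-8 + (2 - 12)) = -(-10)*(-8 - 10) = -(-10)*(-18) = -1*180 = -180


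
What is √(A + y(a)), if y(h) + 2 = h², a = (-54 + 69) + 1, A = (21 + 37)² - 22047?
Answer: I*√18429 ≈ 135.75*I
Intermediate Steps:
A = -18683 (A = 58² - 22047 = 3364 - 22047 = -18683)
a = 16 (a = 15 + 1 = 16)
y(h) = -2 + h²
√(A + y(a)) = √(-18683 + (-2 + 16²)) = √(-18683 + (-2 + 256)) = √(-18683 + 254) = √(-18429) = I*√18429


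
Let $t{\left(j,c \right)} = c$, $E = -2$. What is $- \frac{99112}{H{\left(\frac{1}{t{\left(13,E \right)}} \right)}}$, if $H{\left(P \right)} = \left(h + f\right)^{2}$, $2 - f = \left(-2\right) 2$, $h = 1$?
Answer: $- \frac{99112}{49} \approx -2022.7$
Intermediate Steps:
$f = 6$ ($f = 2 - \left(-2\right) 2 = 2 - -4 = 2 + 4 = 6$)
$H{\left(P \right)} = 49$ ($H{\left(P \right)} = \left(1 + 6\right)^{2} = 7^{2} = 49$)
$- \frac{99112}{H{\left(\frac{1}{t{\left(13,E \right)}} \right)}} = - \frac{99112}{49}$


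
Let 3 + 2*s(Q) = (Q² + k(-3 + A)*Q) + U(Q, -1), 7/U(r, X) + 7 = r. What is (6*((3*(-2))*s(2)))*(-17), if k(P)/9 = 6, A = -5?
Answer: 164628/5 ≈ 32926.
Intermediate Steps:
U(r, X) = 7/(-7 + r)
k(P) = 54 (k(P) = 9*6 = 54)
s(Q) = -3/2 + Q²/2 + 27*Q + 7/(2*(-7 + Q)) (s(Q) = -3/2 + ((Q² + 54*Q) + 7/(-7 + Q))/2 = -3/2 + (Q² + 7/(-7 + Q) + 54*Q)/2 = -3/2 + (Q²/2 + 27*Q + 7/(2*(-7 + Q))) = -3/2 + Q²/2 + 27*Q + 7/(2*(-7 + Q)))
(6*((3*(-2))*s(2)))*(-17) = (6*((3*(-2))*((7 + (-7 + 2)*(-3 + 2² + 54*2))/(2*(-7 + 2)))))*(-17) = (6*(-3*(7 - 5*(-3 + 4 + 108))/(-5)))*(-17) = (6*(-3*(-1)*(7 - 5*109)/5))*(-17) = (6*(-3*(-1)*(7 - 545)/5))*(-17) = (6*(-3*(-1)*(-538)/5))*(-17) = (6*(-6*269/5))*(-17) = (6*(-1614/5))*(-17) = -9684/5*(-17) = 164628/5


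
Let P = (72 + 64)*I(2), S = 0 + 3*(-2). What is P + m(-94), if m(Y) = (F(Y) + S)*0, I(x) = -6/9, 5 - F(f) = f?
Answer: -272/3 ≈ -90.667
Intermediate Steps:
F(f) = 5 - f
I(x) = -⅔ (I(x) = -6*⅑ = -⅔)
S = -6 (S = 0 - 6 = -6)
m(Y) = 0 (m(Y) = ((5 - Y) - 6)*0 = (-1 - Y)*0 = 0)
P = -272/3 (P = (72 + 64)*(-⅔) = 136*(-⅔) = -272/3 ≈ -90.667)
P + m(-94) = -272/3 + 0 = -272/3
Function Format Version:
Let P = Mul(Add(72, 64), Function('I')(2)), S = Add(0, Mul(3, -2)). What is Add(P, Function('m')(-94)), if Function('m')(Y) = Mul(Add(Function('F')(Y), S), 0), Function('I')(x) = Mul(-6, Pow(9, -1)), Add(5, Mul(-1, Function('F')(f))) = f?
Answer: Rational(-272, 3) ≈ -90.667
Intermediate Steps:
Function('F')(f) = Add(5, Mul(-1, f))
Function('I')(x) = Rational(-2, 3) (Function('I')(x) = Mul(-6, Rational(1, 9)) = Rational(-2, 3))
S = -6 (S = Add(0, -6) = -6)
Function('m')(Y) = 0 (Function('m')(Y) = Mul(Add(Add(5, Mul(-1, Y)), -6), 0) = Mul(Add(-1, Mul(-1, Y)), 0) = 0)
P = Rational(-272, 3) (P = Mul(Add(72, 64), Rational(-2, 3)) = Mul(136, Rational(-2, 3)) = Rational(-272, 3) ≈ -90.667)
Add(P, Function('m')(-94)) = Add(Rational(-272, 3), 0) = Rational(-272, 3)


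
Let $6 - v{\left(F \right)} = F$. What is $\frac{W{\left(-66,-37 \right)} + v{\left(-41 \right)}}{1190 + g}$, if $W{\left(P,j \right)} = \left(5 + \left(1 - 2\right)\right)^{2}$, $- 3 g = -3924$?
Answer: $\frac{63}{2498} \approx 0.02522$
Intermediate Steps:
$g = 1308$ ($g = \left(- \frac{1}{3}\right) \left(-3924\right) = 1308$)
$W{\left(P,j \right)} = 16$ ($W{\left(P,j \right)} = \left(5 + \left(1 - 2\right)\right)^{2} = \left(5 - 1\right)^{2} = 4^{2} = 16$)
$v{\left(F \right)} = 6 - F$
$\frac{W{\left(-66,-37 \right)} + v{\left(-41 \right)}}{1190 + g} = \frac{16 + \left(6 - -41\right)}{1190 + 1308} = \frac{16 + \left(6 + 41\right)}{2498} = \left(16 + 47\right) \frac{1}{2498} = 63 \cdot \frac{1}{2498} = \frac{63}{2498}$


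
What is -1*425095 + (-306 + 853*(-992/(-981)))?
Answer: -416472205/981 ≈ -4.2454e+5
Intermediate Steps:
-1*425095 + (-306 + 853*(-992/(-981))) = -425095 + (-306 + 853*(-992*(-1/981))) = -425095 + (-306 + 853*(992/981)) = -425095 + (-306 + 846176/981) = -425095 + 545990/981 = -416472205/981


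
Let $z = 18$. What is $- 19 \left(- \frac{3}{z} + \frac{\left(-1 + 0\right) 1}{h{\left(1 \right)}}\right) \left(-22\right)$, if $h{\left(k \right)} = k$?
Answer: $- \frac{1463}{3} \approx -487.67$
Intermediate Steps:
$- 19 \left(- \frac{3}{z} + \frac{\left(-1 + 0\right) 1}{h{\left(1 \right)}}\right) \left(-22\right) = - 19 \left(- \frac{3}{18} + \frac{\left(-1 + 0\right) 1}{1}\right) \left(-22\right) = - 19 \left(\left(-3\right) \frac{1}{18} + \left(-1\right) 1 \cdot 1\right) \left(-22\right) = - 19 \left(- \frac{1}{6} - 1\right) \left(-22\right) = \left(-19\right) \left(- \frac{7}{6}\right) \left(-22\right) = \frac{133}{6} \left(-22\right) = - \frac{1463}{3}$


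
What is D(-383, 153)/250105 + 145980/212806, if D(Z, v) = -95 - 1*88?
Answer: 18235692201/26611922315 ≈ 0.68525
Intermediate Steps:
D(Z, v) = -183 (D(Z, v) = -95 - 88 = -183)
D(-383, 153)/250105 + 145980/212806 = -183/250105 + 145980/212806 = -183*1/250105 + 145980*(1/212806) = -183/250105 + 72990/106403 = 18235692201/26611922315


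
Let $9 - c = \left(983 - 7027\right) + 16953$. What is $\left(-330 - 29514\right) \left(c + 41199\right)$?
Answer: $-904243356$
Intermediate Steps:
$c = -10900$ ($c = 9 - \left(\left(983 - 7027\right) + 16953\right) = 9 - \left(-6044 + 16953\right) = 9 - 10909 = -10900$)
$\left(-330 - 29514\right) \left(c + 41199\right) = \left(-330 - 29514\right) \left(-10900 + 41199\right) = \left(-29844\right) 30299 = -904243356$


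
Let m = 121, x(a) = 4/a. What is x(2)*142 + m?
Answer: 405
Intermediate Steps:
x(2)*142 + m = (4/2)*142 + 121 = (4*(½))*142 + 121 = 2*142 + 121 = 284 + 121 = 405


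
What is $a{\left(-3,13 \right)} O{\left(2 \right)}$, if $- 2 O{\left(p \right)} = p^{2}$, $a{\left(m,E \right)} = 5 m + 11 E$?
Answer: $-256$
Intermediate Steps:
$O{\left(p \right)} = - \frac{p^{2}}{2}$
$a{\left(-3,13 \right)} O{\left(2 \right)} = \left(5 \left(-3\right) + 11 \cdot 13\right) \left(- \frac{2^{2}}{2}\right) = \left(-15 + 143\right) \left(\left(- \frac{1}{2}\right) 4\right) = 128 \left(-2\right) = -256$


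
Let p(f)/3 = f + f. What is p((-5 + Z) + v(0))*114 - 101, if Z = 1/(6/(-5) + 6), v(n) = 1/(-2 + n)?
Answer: -7441/2 ≈ -3720.5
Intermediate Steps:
Z = 5/24 (Z = 1/(6*(-⅕) + 6) = 1/(-6/5 + 6) = 1/(24/5) = 5/24 ≈ 0.20833)
p(f) = 6*f (p(f) = 3*(f + f) = 3*(2*f) = 6*f)
p((-5 + Z) + v(0))*114 - 101 = (6*((-5 + 5/24) + 1/(-2 + 0)))*114 - 101 = (6*(-115/24 + 1/(-2)))*114 - 101 = (6*(-115/24 - ½))*114 - 101 = (6*(-127/24))*114 - 101 = -127/4*114 - 101 = -7239/2 - 101 = -7441/2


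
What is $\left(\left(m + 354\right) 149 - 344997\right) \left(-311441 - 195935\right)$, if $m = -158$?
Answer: $160225789168$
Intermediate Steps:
$\left(\left(m + 354\right) 149 - 344997\right) \left(-311441 - 195935\right) = \left(\left(-158 + 354\right) 149 - 344997\right) \left(-311441 - 195935\right) = \left(196 \cdot 149 - 344997\right) \left(-507376\right) = \left(29204 - 344997\right) \left(-507376\right) = \left(-315793\right) \left(-507376\right) = 160225789168$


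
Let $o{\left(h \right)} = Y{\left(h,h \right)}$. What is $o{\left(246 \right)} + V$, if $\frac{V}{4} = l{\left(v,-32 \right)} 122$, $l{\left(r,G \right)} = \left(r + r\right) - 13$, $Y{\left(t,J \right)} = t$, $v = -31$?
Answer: $-36354$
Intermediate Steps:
$o{\left(h \right)} = h$
$l{\left(r,G \right)} = -13 + 2 r$ ($l{\left(r,G \right)} = 2 r - 13 = -13 + 2 r$)
$V = -36600$ ($V = 4 \left(-13 + 2 \left(-31\right)\right) 122 = 4 \left(-13 - 62\right) 122 = 4 \left(\left(-75\right) 122\right) = 4 \left(-9150\right) = -36600$)
$o{\left(246 \right)} + V = 246 - 36600 = -36354$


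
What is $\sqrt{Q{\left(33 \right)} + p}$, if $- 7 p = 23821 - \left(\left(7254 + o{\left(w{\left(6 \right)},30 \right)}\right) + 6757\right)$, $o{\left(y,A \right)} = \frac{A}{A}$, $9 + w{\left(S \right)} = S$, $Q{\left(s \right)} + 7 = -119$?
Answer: $\frac{i \sqrt{74837}}{7} \approx 39.081 i$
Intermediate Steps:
$Q{\left(s \right)} = -126$ ($Q{\left(s \right)} = -7 - 119 = -126$)
$w{\left(S \right)} = -9 + S$
$o{\left(y,A \right)} = 1$
$p = - \frac{9809}{7}$ ($p = - \frac{23821 - \left(\left(7254 + 1\right) + 6757\right)}{7} = - \frac{23821 - \left(7255 + 6757\right)}{7} = - \frac{23821 - 14012}{7} = \left(- \frac{1}{7}\right) 9809 = - \frac{9809}{7} \approx -1401.3$)
$\sqrt{Q{\left(33 \right)} + p} = \sqrt{-126 - \frac{9809}{7}} = \sqrt{- \frac{10691}{7}} = \frac{i \sqrt{74837}}{7}$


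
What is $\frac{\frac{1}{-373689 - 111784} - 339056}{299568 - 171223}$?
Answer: $- \frac{164602533489}{62308032185} \approx -2.6418$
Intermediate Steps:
$\frac{\frac{1}{-373689 - 111784} - 339056}{299568 - 171223} = \frac{\frac{1}{-485473} - 339056}{128345} = \left(- \frac{1}{485473} - 339056\right) \frac{1}{128345} = \left(- \frac{164602533489}{485473}\right) \frac{1}{128345} = - \frac{164602533489}{62308032185}$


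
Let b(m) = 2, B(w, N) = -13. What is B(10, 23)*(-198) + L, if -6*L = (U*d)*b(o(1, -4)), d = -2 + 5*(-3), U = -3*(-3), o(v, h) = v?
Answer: 2625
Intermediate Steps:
U = 9
d = -17 (d = -2 - 15 = -17)
L = 51 (L = -9*(-17)*2/6 = -(-51)*2/2 = -⅙*(-306) = 51)
B(10, 23)*(-198) + L = -13*(-198) + 51 = 2574 + 51 = 2625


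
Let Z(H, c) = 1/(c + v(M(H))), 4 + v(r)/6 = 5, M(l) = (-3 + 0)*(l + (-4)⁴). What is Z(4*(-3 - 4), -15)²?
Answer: 1/81 ≈ 0.012346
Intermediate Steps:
M(l) = -768 - 3*l (M(l) = -3*(l + 256) = -3*(256 + l) = -768 - 3*l)
v(r) = 6 (v(r) = -24 + 6*5 = -24 + 30 = 6)
Z(H, c) = 1/(6 + c) (Z(H, c) = 1/(c + 6) = 1/(6 + c))
Z(4*(-3 - 4), -15)² = (1/(6 - 15))² = (1/(-9))² = (-⅑)² = 1/81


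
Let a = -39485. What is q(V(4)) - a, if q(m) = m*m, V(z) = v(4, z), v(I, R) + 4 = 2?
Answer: 39489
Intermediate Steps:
v(I, R) = -2 (v(I, R) = -4 + 2 = -2)
V(z) = -2
q(m) = m²
q(V(4)) - a = (-2)² - 1*(-39485) = 4 + 39485 = 39489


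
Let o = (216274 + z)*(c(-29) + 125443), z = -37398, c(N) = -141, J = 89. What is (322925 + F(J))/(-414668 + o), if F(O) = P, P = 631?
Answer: 80889/5603276471 ≈ 1.4436e-5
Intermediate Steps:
F(O) = 631
o = 22413520552 (o = (216274 - 37398)*(-141 + 125443) = 178876*125302 = 22413520552)
(322925 + F(J))/(-414668 + o) = (322925 + 631)/(-414668 + 22413520552) = 323556/22413105884 = 323556*(1/22413105884) = 80889/5603276471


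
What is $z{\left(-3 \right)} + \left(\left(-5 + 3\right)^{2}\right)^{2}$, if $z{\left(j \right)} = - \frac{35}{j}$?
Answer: $\frac{83}{3} \approx 27.667$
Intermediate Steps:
$z{\left(-3 \right)} + \left(\left(-5 + 3\right)^{2}\right)^{2} = - \frac{35}{-3} + \left(\left(-5 + 3\right)^{2}\right)^{2} = \left(-35\right) \left(- \frac{1}{3}\right) + \left(\left(-2\right)^{2}\right)^{2} = \frac{35}{3} + 4^{2} = \frac{35}{3} + 16 = \frac{83}{3}$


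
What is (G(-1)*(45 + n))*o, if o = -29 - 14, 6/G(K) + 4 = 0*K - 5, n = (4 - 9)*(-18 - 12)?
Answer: 5590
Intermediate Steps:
n = 150 (n = -5*(-30) = 150)
G(K) = -2/3 (G(K) = 6/(-4 + (0*K - 5)) = 6/(-4 + (0 - 5)) = 6/(-4 - 5) = 6/(-9) = 6*(-1/9) = -2/3)
o = -43
(G(-1)*(45 + n))*o = -2*(45 + 150)/3*(-43) = -2/3*195*(-43) = -130*(-43) = 5590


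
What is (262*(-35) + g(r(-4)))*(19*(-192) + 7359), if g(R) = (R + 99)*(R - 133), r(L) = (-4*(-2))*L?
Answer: -75054975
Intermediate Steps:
r(L) = 8*L
g(R) = (-133 + R)*(99 + R) (g(R) = (99 + R)*(-133 + R) = (-133 + R)*(99 + R))
(262*(-35) + g(r(-4)))*(19*(-192) + 7359) = (262*(-35) + (-13167 + (8*(-4))² - 272*(-4)))*(19*(-192) + 7359) = (-9170 + (-13167 + (-32)² - 34*(-32)))*(-3648 + 7359) = (-9170 + (-13167 + 1024 + 1088))*3711 = (-9170 - 11055)*3711 = -20225*3711 = -75054975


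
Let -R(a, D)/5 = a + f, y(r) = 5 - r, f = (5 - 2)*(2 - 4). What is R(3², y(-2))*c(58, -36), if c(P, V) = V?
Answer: 540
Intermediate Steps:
f = -6 (f = 3*(-2) = -6)
R(a, D) = 30 - 5*a (R(a, D) = -5*(a - 6) = -5*(-6 + a) = 30 - 5*a)
R(3², y(-2))*c(58, -36) = (30 - 5*3²)*(-36) = (30 - 5*9)*(-36) = (30 - 45)*(-36) = -15*(-36) = 540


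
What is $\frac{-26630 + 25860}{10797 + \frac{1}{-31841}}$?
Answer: $- \frac{1751255}{24556234} \approx -0.071316$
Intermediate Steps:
$\frac{-26630 + 25860}{10797 + \frac{1}{-31841}} = - \frac{770}{10797 - \frac{1}{31841}} = - \frac{770}{\frac{343787276}{31841}} = \left(-770\right) \frac{31841}{343787276} = - \frac{1751255}{24556234}$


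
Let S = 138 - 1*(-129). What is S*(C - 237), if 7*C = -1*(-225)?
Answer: -382878/7 ≈ -54697.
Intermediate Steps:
C = 225/7 (C = (-1*(-225))/7 = (1/7)*225 = 225/7 ≈ 32.143)
S = 267 (S = 138 + 129 = 267)
S*(C - 237) = 267*(225/7 - 237) = 267*(-1434/7) = -382878/7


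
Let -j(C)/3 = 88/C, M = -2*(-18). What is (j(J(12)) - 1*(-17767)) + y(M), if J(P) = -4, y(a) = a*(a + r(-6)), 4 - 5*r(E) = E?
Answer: 19201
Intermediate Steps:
r(E) = ⅘ - E/5
M = 36
y(a) = a*(2 + a) (y(a) = a*(a + (⅘ - ⅕*(-6))) = a*(a + (⅘ + 6/5)) = a*(a + 2) = a*(2 + a))
j(C) = -264/C
(j(J(12)) - 1*(-17767)) + y(M) = (-264/(-4) - 1*(-17767)) + 36*(2 + 36) = (-264*(-¼) + 17767) + 36*38 = (66 + 17767) + 1368 = 17833 + 1368 = 19201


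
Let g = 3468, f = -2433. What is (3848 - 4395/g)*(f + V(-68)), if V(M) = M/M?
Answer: -2703668384/289 ≈ -9.3552e+6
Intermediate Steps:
V(M) = 1
(3848 - 4395/g)*(f + V(-68)) = (3848 - 4395/3468)*(-2433 + 1) = (3848 - 4395*1/3468)*(-2432) = (3848 - 1465/1156)*(-2432) = (4446823/1156)*(-2432) = -2703668384/289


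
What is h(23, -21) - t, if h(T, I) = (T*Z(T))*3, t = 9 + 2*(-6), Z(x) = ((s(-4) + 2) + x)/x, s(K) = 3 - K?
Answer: 99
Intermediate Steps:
Z(x) = (9 + x)/x (Z(x) = (((3 - 1*(-4)) + 2) + x)/x = (((3 + 4) + 2) + x)/x = ((7 + 2) + x)/x = (9 + x)/x)
t = -3 (t = 9 - 12 = -3)
h(T, I) = 27 + 3*T (h(T, I) = (T*((9 + T)/T))*3 = (9 + T)*3 = 27 + 3*T)
h(23, -21) - t = (27 + 3*23) - 1*(-3) = (27 + 69) + 3 = 96 + 3 = 99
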